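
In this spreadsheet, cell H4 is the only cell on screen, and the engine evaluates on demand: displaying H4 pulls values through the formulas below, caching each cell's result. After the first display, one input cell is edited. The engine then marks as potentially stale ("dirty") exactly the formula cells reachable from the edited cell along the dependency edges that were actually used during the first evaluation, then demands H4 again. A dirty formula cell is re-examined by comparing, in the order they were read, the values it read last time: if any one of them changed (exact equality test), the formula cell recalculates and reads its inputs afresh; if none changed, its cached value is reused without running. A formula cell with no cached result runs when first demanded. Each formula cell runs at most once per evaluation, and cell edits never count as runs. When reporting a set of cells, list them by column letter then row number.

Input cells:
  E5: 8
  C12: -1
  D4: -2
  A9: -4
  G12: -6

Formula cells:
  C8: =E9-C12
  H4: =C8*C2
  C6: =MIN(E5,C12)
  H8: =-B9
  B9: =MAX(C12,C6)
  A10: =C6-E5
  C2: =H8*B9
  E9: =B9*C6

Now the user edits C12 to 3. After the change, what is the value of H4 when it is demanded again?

H4 now evaluates to -54.

Initial pass — values computed on the first demand:
  C6 = MIN(8, -1) = -1
  B9 = MAX(-1, -1) = -1
  E9 = -1 * -1 = 1
  C8 = 1 - -1 = 2
  H8 = -(-1) = 1
  C2 = 1 * -1 = -1
  H4 = 2 * -1 = -2

Second demand — change propagation:
  C6: re-runs because C12 -1->3; new result 3.
  B9: re-runs because C12 -1->3; C6 -1->3; new result 3.
  E9: re-runs because B9 -1->3; C6 -1->3; new result 9.
  C8: re-runs because E9 1->9; C12 -1->3; new result 6.
  H8: re-runs because B9 -1->3; new result -3.
  C2: re-runs because H8 1->-3; B9 -1->3; new result -9.
  H4: re-runs because C8 2->6; C2 -1->-9; new result -54.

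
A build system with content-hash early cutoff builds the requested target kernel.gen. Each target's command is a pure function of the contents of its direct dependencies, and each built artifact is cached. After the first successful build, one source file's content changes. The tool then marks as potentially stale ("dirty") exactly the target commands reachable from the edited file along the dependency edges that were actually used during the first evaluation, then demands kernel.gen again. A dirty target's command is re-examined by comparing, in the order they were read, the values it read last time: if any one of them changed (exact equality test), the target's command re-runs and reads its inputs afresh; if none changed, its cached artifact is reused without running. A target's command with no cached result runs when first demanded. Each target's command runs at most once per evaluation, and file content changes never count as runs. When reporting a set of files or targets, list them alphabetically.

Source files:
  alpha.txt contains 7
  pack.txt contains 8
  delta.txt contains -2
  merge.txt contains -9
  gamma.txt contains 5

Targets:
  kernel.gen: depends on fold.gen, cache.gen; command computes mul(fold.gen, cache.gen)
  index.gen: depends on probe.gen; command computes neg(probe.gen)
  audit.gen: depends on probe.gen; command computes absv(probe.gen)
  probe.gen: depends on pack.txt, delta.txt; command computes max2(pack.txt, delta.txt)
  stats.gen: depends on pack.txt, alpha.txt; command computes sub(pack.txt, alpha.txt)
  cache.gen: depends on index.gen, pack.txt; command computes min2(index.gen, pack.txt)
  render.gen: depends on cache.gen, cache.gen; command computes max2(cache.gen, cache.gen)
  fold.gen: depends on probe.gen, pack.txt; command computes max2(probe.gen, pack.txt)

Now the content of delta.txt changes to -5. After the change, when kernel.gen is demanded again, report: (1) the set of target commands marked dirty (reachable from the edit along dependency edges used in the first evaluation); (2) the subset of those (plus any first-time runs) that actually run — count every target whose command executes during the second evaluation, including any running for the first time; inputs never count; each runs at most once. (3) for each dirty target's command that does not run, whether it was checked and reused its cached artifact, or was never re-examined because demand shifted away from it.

First evaluation (everything demanded from the output):
  probe.gen = max2(8, -2) = 8
  fold.gen = max2(8, 8) = 8
  index.gen = neg(8) = -8
  cache.gen = min2(-8, 8) = -8
  kernel.gen = mul(8, -8) = -64

Propagation after the edit:
  probe.gen: runs — delta.txt -2->-5; result 8 (same value as before).
  fold.gen: checked — values it read are unchanged (probe.gen unchanged, pack.txt unchanged); reused cached 8 without running.
  index.gen: checked — values it read are unchanged (probe.gen unchanged); reused cached -8 without running.
  cache.gen: checked — values it read are unchanged (index.gen unchanged, pack.txt unchanged); reused cached -8 without running.
  kernel.gen: checked — values it read are unchanged (fold.gen unchanged, cache.gen unchanged); reused cached -64 without running.

Key observation: the change is absorbed at probe.gen — it re-runs but produces the same value, and the output's value is unchanged.

Marked dirty: cache.gen, fold.gen, index.gen, kernel.gen, probe.gen.
Target commands that run: probe.gen — 1 in total.
Checked but reused from cache: cache.gen, fold.gen, index.gen, kernel.gen.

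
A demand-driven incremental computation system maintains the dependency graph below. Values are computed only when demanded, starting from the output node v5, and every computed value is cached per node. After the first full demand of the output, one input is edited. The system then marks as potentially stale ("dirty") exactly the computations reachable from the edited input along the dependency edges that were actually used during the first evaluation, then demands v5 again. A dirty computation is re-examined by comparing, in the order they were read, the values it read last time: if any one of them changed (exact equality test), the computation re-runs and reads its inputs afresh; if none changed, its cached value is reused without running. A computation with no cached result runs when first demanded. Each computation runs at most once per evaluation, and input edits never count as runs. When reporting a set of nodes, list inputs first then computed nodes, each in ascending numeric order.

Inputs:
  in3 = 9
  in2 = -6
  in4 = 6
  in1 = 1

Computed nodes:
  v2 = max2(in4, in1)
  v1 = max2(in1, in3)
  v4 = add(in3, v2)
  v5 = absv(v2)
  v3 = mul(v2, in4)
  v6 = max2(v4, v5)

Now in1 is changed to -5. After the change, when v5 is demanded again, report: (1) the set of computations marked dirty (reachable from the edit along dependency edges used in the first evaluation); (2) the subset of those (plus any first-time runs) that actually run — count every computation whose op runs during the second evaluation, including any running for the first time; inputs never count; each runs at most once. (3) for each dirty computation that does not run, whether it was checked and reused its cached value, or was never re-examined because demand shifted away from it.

First evaluation (everything demanded from the output):
  v2 = max2(6, 1) = 6
  v5 = absv(6) = 6

Propagation after the edit:
  v2: runs — in1 1->-5; result 6 (same value as before).
  v5: checked — values it read are unchanged (v2 unchanged); reused cached 6 without running.

Key observation: the change is absorbed at v2 — it re-runs but produces the same value, and the output's value is unchanged.

Marked dirty: v2, v5.
Computations that run: v2 — 1 in total.
Checked but reused from cache: v5.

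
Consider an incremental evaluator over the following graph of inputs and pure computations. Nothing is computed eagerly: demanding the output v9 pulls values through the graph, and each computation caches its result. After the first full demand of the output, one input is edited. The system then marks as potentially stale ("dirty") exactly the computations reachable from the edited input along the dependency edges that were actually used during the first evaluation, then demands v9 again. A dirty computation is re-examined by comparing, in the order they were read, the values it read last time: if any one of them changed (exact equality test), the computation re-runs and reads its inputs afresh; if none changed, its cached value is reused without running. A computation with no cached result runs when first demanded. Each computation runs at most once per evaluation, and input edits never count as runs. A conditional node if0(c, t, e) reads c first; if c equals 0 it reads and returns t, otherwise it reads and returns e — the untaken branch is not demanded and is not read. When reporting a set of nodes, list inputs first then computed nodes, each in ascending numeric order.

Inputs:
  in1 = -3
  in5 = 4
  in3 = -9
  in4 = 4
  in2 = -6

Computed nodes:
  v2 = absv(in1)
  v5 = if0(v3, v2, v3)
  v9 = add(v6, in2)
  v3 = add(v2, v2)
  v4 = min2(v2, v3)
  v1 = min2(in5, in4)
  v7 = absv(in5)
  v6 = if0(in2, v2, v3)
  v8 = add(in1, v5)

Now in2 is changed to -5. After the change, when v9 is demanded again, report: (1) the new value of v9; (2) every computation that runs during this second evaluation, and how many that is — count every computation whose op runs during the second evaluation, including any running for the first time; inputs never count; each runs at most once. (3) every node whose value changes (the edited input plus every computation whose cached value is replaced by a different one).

Initial pass — values computed on the first demand:
  v2 = absv(-3) = 3
  v3 = add(3, 3) = 6
  v6 = if0(in2=-6 -> else branch v3) = 6
  v9 = add(6, -6) = 0

Second demand — change propagation:
  v6: re-runs because in2 -6->-5; new result 6 (unchanged).
  v9: re-runs because in2 -6->-5; new result 1.

v9 now evaluates to 1.
Run set: v6, v9 (2 run).
Changed values: in2, v9.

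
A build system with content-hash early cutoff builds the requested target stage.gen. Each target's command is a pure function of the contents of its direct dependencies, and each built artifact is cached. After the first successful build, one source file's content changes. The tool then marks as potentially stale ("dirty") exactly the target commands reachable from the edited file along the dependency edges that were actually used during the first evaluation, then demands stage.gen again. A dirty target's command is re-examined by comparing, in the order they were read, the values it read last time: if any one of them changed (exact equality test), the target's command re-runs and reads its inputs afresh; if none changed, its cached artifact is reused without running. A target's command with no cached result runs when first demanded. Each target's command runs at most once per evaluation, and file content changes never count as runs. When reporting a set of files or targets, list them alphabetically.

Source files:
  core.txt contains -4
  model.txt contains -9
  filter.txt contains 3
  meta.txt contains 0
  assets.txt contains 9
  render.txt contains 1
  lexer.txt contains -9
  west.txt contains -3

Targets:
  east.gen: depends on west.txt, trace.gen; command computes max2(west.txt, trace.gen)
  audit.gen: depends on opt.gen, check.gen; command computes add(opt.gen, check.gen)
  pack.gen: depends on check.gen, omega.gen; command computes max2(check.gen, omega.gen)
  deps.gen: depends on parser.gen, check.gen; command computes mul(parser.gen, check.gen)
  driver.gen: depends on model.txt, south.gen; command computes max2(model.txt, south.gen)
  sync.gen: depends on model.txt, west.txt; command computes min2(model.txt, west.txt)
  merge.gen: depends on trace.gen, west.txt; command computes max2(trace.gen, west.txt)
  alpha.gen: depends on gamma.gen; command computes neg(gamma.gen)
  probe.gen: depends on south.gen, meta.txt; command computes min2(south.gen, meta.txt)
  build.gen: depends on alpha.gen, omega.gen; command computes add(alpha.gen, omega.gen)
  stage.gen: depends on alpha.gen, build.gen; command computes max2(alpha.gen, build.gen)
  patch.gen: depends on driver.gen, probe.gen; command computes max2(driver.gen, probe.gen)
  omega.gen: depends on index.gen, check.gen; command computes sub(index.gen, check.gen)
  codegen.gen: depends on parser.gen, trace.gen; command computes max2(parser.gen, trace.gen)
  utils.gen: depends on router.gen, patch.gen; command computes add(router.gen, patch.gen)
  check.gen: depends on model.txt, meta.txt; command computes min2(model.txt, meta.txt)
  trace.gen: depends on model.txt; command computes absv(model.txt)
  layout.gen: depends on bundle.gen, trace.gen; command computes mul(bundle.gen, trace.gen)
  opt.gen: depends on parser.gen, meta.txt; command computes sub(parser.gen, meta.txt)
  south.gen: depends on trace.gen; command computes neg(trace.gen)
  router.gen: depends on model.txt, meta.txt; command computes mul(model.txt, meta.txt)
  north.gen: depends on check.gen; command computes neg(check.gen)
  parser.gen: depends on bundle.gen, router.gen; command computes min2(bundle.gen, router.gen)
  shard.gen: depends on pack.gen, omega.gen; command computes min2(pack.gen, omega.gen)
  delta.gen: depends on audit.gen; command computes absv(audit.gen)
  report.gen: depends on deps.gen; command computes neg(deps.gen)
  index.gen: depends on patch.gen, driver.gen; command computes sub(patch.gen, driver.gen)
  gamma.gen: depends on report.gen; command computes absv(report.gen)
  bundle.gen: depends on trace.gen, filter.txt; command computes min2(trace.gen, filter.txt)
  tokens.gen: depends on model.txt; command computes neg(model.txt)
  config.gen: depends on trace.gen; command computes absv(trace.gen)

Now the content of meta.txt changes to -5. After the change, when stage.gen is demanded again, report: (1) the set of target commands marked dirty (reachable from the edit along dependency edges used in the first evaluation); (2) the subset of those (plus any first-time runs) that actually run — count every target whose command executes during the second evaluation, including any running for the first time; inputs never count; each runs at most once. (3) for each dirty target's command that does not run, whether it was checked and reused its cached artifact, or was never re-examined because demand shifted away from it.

First evaluation (everything demanded from the output):
  check.gen = min2(-9, 0) = -9
  router.gen = mul(-9, 0) = 0
  trace.gen = absv(-9) = 9
  bundle.gen = min2(9, 3) = 3
  parser.gen = min2(3, 0) = 0
  deps.gen = mul(0, -9) = 0
  report.gen = neg(0) = 0
  gamma.gen = absv(0) = 0
  alpha.gen = neg(0) = 0
  south.gen = neg(9) = -9
  driver.gen = max2(-9, -9) = -9
  probe.gen = min2(-9, 0) = -9
  patch.gen = max2(-9, -9) = -9
  index.gen = sub(-9, -9) = 0
  omega.gen = sub(0, -9) = 9
  build.gen = add(0, 9) = 9
  stage.gen = max2(0, 9) = 9

Propagation after the edit:
  check.gen: runs — meta.txt 0->-5; result -9 (same value as before).
  probe.gen: runs — meta.txt 0->-5; result -9 (same value as before).
  patch.gen: checked — values it read are unchanged (driver.gen unchanged, probe.gen unchanged); reused cached -9 without running.
  index.gen: checked — values it read are unchanged (patch.gen unchanged, driver.gen unchanged); reused cached 0 without running.
  omega.gen: checked — values it read are unchanged (index.gen unchanged, check.gen unchanged); reused cached 9 without running.
  router.gen: runs — meta.txt 0->-5; result 45.
  parser.gen: runs — router.gen 0->45; result 3.
  deps.gen: runs — parser.gen 0->3; result -27.
  report.gen: runs — deps.gen 0->-27; result 27.
  gamma.gen: runs — report.gen 0->27; result 27.
  alpha.gen: runs — gamma.gen 0->27; result -27.
  build.gen: runs — alpha.gen 0->-27; result -18.
  stage.gen: runs — alpha.gen 0->-27; build.gen 9->-18; result -18.

Key observation: the cutoff stops propagation at patch.gen — its inputs' values are unchanged, so it reuses its cache.

Marked dirty: alpha.gen, build.gen, check.gen, deps.gen, gamma.gen, index.gen, omega.gen, parser.gen, patch.gen, probe.gen, report.gen, router.gen, stage.gen.
Target commands that run: alpha.gen, build.gen, check.gen, deps.gen, gamma.gen, parser.gen, probe.gen, report.gen, router.gen, stage.gen — 10 in total.
Checked but reused from cache: index.gen, omega.gen, patch.gen.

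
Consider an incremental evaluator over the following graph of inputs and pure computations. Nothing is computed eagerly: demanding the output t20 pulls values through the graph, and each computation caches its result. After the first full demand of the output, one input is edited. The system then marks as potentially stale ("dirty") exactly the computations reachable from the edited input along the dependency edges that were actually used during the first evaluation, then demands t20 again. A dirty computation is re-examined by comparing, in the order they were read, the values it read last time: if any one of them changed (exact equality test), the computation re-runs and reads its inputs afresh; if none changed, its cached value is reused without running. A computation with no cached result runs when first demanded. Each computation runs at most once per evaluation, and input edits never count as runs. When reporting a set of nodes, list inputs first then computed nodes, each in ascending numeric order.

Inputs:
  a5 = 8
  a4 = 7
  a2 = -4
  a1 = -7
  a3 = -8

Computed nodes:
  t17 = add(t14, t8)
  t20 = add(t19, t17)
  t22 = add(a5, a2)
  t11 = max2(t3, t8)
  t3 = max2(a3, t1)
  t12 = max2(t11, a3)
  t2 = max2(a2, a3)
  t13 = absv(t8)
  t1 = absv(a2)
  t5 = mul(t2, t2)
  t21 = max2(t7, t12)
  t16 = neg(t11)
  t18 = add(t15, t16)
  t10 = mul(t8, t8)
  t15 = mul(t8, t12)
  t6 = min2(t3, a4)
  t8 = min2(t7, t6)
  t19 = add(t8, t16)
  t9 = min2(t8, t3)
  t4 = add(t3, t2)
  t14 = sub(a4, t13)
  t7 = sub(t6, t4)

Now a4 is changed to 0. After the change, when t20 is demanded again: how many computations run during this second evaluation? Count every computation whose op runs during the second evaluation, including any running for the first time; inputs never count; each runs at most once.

Initial pass — values computed on the first demand:
  t1 = absv(-4) = 4
  t2 = max2(-4, -8) = -4
  t3 = max2(-8, 4) = 4
  t4 = add(4, -4) = 0
  t6 = min2(4, 7) = 4
  t7 = sub(4, 0) = 4
  t8 = min2(4, 4) = 4
  t11 = max2(4, 4) = 4
  t13 = absv(4) = 4
  t14 = sub(7, 4) = 3
  t16 = neg(4) = -4
  t17 = add(3, 4) = 7
  t19 = add(4, -4) = 0
  t20 = add(0, 7) = 7

Second demand — change propagation:
  t6: re-runs because a4 7->0; new result 0.
  t7: re-runs because t6 4->0; new result 0.
  t8: re-runs because t7 4->0; t6 4->0; new result 0.
  t11: re-runs because t8 4->0; new result 4 (unchanged).
  t13: re-runs because t8 4->0; new result 0.
  t14: re-runs because a4 7->0; t13 4->0; new result 0.
  t16: re-examined; everything it read last time is the same (t11 unchanged) — cache -4 kept, no run.
  t17: re-runs because t14 3->0; t8 4->0; new result 0.
  t19: re-runs because t8 4->0; new result -4.
  t20: re-runs because t19 0->-4; t17 7->0; new result -4.

The important point: at t16 every value read last time is unchanged, so the dirty flag clears without a run.

Run set: t6, t7, t8, t11, t13, t14, t17, t19, t20 (9 run).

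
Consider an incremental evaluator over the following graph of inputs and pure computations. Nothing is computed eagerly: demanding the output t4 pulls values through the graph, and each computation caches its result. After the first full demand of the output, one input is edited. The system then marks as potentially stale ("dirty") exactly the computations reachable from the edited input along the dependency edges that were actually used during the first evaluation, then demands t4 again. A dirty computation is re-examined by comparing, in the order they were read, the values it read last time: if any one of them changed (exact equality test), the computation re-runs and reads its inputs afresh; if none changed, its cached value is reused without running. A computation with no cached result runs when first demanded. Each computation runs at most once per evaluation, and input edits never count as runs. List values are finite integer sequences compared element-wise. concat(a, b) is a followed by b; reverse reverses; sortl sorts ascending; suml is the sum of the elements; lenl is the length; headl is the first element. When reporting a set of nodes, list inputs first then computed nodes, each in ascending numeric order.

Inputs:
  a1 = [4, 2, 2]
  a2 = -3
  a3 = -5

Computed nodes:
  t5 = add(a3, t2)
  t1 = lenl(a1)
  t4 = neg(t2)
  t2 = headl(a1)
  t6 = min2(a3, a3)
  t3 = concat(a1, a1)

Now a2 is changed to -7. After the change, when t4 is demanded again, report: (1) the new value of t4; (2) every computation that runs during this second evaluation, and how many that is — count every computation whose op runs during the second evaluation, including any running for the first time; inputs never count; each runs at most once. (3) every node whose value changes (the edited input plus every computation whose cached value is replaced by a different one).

t4 now evaluates to -4.
Run set: none (0 run).
Changed values: a2.
The important point: nothing the output needs ever reads a2, so the edit is invisible to it.

Initial pass — values computed on the first demand:
  t2 = headl([4, 2, 2]) = 4
  t4 = neg(4) = -4

Second demand — change propagation:
  no demanded computation ever read a2, so the edit dirties nothing and nothing runs.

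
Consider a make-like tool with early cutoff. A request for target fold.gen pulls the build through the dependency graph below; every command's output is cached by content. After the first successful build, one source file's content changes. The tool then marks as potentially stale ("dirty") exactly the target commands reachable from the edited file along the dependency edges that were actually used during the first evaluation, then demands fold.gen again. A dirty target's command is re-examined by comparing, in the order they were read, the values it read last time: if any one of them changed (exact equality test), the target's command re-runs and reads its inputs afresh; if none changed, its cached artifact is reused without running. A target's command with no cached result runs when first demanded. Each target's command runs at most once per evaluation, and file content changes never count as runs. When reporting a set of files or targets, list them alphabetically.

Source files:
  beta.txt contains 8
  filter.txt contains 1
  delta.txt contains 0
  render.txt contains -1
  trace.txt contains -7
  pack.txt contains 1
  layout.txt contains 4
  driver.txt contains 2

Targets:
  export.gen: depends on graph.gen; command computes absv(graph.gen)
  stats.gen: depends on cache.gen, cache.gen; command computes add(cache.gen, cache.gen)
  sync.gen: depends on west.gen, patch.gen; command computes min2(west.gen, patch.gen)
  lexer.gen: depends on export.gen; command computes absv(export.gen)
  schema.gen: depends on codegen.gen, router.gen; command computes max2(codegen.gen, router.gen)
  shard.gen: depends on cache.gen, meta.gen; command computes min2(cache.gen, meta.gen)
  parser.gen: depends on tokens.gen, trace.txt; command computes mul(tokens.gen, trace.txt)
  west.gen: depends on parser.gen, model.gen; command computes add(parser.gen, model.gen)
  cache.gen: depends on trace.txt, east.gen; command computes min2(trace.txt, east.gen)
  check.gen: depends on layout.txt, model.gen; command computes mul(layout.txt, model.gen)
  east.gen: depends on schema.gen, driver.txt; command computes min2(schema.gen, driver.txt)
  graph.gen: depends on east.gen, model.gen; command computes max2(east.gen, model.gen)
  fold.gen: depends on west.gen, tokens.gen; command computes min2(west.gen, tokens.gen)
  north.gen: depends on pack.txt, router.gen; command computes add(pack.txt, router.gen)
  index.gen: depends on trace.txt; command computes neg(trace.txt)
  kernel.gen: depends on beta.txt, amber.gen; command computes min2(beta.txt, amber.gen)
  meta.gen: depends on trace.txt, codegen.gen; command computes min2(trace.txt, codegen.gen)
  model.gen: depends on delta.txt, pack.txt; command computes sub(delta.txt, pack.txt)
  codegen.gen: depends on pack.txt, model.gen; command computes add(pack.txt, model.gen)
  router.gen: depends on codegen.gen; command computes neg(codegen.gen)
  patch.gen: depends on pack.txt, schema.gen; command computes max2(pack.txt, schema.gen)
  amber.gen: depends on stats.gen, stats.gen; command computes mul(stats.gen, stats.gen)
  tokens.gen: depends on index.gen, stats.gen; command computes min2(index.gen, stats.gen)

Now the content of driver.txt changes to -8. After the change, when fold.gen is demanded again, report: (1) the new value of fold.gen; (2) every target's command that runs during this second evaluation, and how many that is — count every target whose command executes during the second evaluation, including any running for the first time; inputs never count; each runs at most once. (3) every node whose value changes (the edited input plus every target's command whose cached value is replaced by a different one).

Demanding fold.gen again yields -16.
7 target commands run: cache.gen, east.gen, fold.gen, parser.gen, stats.gen, tokens.gen, west.gen.
The nodes whose values change: cache.gen, driver.txt, east.gen, fold.gen, parser.gen, stats.gen, tokens.gen, west.gen.

First demand of the output computes:
  index.gen = neg(-7) = 7
  model.gen = sub(0, 1) = -1
  codegen.gen = add(1, -1) = 0
  router.gen = neg(0) = 0
  schema.gen = max2(0, 0) = 0
  east.gen = min2(0, 2) = 0
  cache.gen = min2(-7, 0) = -7
  stats.gen = add(-7, -7) = -14
  tokens.gen = min2(7, -14) = -14
  parser.gen = mul(-14, -7) = 98
  west.gen = add(98, -1) = 97
  fold.gen = min2(97, -14) = -14

After the edit, cleaning proceeds:
  east.gen: a read changed (driver.txt 2->-8) — executes, giving -8.
  cache.gen: a read changed (east.gen 0->-8) — executes, giving -8.
  stats.gen: a read changed (cache.gen -7->-8; cache.gen -7->-8) — executes, giving -16.
  tokens.gen: a read changed (stats.gen -14->-16) — executes, giving -16.
  parser.gen: a read changed (tokens.gen -14->-16) — executes, giving 112.
  west.gen: a read changed (parser.gen 98->112) — executes, giving 111.
  fold.gen: a read changed (west.gen 97->111; tokens.gen -14->-16) — executes, giving -16.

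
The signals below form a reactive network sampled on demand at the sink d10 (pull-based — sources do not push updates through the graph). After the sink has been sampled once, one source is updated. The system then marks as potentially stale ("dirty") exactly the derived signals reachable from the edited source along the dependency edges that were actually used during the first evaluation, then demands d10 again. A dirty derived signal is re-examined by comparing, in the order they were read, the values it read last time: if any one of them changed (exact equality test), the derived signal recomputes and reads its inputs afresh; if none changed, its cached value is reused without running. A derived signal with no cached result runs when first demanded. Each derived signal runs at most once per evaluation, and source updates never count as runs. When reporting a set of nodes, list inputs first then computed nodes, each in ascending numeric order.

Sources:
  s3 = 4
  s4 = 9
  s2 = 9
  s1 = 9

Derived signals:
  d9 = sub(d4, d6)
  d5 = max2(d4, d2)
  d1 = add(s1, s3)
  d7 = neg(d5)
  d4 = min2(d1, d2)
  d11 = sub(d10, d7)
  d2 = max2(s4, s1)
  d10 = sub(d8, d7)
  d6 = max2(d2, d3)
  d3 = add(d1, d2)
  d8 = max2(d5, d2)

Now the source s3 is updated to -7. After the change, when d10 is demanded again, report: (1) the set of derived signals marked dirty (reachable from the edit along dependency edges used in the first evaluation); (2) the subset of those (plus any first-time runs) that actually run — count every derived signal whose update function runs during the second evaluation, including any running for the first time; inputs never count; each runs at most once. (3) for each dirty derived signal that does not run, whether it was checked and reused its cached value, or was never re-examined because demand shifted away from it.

Dirty set: d1, d4, d5, d7, d8, d10.
Run set: d1, d4, d5 (3 run).
Re-examined without running (cache reused): d7, d8, d10.
The important point: d5 recomputes to an identical value, and the output ends up unchanged.

Initial pass — values computed on the first demand:
  d1 = add(9, 4) = 13
  d2 = max2(9, 9) = 9
  d4 = min2(13, 9) = 9
  d5 = max2(9, 9) = 9
  d7 = neg(9) = -9
  d8 = max2(9, 9) = 9
  d10 = sub(9, -9) = 18

Second demand — change propagation:
  d1: re-runs because s3 4->-7; new result 2.
  d4: re-runs because d1 13->2; new result 2.
  d5: re-runs because d4 9->2; new result 9 (unchanged).
  d7: re-examined; everything it read last time is the same (d5 unchanged) — cache -9 kept, no run.
  d8: re-examined; everything it read last time is the same (d5 unchanged, d2 unchanged) — cache 9 kept, no run.
  d10: re-examined; everything it read last time is the same (d8 unchanged, d7 unchanged) — cache 18 kept, no run.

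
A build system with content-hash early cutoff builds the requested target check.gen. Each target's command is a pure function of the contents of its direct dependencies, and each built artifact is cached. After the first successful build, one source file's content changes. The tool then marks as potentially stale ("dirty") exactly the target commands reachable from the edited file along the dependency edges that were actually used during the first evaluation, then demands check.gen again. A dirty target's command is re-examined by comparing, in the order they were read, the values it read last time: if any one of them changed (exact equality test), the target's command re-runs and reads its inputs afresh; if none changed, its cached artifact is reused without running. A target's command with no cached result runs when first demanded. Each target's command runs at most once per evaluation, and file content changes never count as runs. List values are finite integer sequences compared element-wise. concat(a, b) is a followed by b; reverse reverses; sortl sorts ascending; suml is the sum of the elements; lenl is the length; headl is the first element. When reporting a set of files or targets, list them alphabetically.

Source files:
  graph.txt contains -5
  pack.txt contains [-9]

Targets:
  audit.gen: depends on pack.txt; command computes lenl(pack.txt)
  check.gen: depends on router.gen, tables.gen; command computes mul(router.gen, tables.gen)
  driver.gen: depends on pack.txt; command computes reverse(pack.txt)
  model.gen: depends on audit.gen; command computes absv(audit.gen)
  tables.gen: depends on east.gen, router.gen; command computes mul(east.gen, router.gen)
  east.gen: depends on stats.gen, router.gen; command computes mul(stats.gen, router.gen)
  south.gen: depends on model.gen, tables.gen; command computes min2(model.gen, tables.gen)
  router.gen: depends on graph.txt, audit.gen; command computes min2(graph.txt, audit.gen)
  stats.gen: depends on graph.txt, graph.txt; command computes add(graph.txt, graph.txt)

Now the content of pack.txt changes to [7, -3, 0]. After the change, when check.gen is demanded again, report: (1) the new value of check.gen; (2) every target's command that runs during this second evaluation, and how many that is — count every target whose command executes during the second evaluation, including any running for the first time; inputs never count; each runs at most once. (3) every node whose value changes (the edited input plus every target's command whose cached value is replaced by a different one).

First evaluation (everything demanded from the output):
  audit.gen = lenl([-9]) = 1
  router.gen = min2(-5, 1) = -5
  stats.gen = add(-5, -5) = -10
  east.gen = mul(-10, -5) = 50
  tables.gen = mul(50, -5) = -250
  check.gen = mul(-5, -250) = 1250

Propagation after the edit:
  audit.gen: runs — pack.txt [-9]->[7, -3, 0]; result 3.
  router.gen: runs — audit.gen 1->3; result -5 (same value as before).
  east.gen: checked — values it read are unchanged (stats.gen unchanged, router.gen unchanged); reused cached 50 without running.
  tables.gen: checked — values it read are unchanged (east.gen unchanged, router.gen unchanged); reused cached -250 without running.
  check.gen: checked — values it read are unchanged (router.gen unchanged, tables.gen unchanged); reused cached 1250 without running.

Key observation: the change is absorbed at router.gen — it re-runs but produces the same value, and the output's value is unchanged.

New value of check.gen: 1250.
Target commands that run: audit.gen, router.gen — 2 in total.
Values that change: audit.gen, pack.txt.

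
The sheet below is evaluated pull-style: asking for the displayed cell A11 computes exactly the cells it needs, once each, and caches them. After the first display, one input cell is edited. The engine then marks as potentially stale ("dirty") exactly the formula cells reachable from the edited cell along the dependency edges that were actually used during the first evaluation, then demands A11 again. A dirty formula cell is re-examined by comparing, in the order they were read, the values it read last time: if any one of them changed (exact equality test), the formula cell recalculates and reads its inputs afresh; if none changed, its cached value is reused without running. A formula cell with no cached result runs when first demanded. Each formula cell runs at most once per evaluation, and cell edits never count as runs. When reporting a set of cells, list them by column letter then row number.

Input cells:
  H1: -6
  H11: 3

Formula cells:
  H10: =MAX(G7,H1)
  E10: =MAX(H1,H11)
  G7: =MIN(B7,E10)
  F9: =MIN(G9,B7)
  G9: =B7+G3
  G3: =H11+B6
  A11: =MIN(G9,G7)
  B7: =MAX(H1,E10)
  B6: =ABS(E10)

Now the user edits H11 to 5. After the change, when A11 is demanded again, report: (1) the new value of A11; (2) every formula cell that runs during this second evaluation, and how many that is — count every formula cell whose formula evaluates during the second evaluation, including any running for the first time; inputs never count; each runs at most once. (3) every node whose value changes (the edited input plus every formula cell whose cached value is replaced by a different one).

First demand of the output computes:
  E10 = MAX(-6, 3) = 3
  B6 = ABS(3) = 3
  B7 = MAX(-6, 3) = 3
  G3 = 3 + 3 = 6
  G7 = MIN(3, 3) = 3
  G9 = 3 + 6 = 9
  A11 = MIN(9, 3) = 3

After the edit, cleaning proceeds:
  E10: a read changed (H11 3->5) — executes, giving 5.
  B6: a read changed (E10 3->5) — executes, giving 5.
  B7: a read changed (E10 3->5) — executes, giving 5.
  G3: a read changed (H11 3->5; B6 3->5) — executes, giving 10.
  G7: a read changed (B7 3->5; E10 3->5) — executes, giving 5.
  G9: a read changed (B7 3->5; G3 6->10) — executes, giving 15.
  A11: a read changed (G9 9->15; G7 3->5) — executes, giving 5.

Demanding A11 again yields 5.
7 formula cells run: A11, B6, B7, E10, G3, G7, G9.
The nodes whose values change: A11, B6, B7, E10, G3, G7, G9, H11.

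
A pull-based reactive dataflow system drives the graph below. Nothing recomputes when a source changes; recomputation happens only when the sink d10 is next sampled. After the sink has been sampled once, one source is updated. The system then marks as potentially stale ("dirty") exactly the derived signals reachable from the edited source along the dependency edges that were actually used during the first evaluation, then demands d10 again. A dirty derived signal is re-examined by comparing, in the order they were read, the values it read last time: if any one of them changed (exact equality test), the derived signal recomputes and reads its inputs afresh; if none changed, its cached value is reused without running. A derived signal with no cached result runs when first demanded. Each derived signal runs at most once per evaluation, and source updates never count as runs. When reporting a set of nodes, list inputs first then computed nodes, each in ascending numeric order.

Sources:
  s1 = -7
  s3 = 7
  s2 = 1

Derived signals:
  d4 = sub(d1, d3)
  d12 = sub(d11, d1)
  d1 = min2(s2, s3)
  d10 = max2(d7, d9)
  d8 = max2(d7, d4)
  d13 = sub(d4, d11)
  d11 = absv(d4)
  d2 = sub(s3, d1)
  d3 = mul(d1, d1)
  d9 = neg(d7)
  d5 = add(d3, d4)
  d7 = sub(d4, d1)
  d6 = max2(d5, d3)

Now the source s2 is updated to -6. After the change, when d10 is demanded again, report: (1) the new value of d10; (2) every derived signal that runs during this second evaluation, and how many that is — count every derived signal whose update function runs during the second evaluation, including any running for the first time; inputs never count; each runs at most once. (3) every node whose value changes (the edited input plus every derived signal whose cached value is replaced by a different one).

First evaluation (everything demanded from the output):
  d1 = min2(1, 7) = 1
  d3 = mul(1, 1) = 1
  d4 = sub(1, 1) = 0
  d7 = sub(0, 1) = -1
  d9 = neg(-1) = 1
  d10 = max2(-1, 1) = 1

Propagation after the edit:
  d1: runs — s2 1->-6; result -6.
  d3: runs — d1 1->-6; d1 1->-6; result 36.
  d4: runs — d1 1->-6; d3 1->36; result -42.
  d7: runs — d4 0->-42; d1 1->-6; result -36.
  d9: runs — d7 -1->-36; result 36.
  d10: runs — d7 -1->-36; d9 1->36; result 36.

New value of d10: 36.
Derived signals that run: d1, d3, d4, d7, d9, d10 — 6 in total.
Values that change: s2, d1, d3, d4, d7, d9, d10.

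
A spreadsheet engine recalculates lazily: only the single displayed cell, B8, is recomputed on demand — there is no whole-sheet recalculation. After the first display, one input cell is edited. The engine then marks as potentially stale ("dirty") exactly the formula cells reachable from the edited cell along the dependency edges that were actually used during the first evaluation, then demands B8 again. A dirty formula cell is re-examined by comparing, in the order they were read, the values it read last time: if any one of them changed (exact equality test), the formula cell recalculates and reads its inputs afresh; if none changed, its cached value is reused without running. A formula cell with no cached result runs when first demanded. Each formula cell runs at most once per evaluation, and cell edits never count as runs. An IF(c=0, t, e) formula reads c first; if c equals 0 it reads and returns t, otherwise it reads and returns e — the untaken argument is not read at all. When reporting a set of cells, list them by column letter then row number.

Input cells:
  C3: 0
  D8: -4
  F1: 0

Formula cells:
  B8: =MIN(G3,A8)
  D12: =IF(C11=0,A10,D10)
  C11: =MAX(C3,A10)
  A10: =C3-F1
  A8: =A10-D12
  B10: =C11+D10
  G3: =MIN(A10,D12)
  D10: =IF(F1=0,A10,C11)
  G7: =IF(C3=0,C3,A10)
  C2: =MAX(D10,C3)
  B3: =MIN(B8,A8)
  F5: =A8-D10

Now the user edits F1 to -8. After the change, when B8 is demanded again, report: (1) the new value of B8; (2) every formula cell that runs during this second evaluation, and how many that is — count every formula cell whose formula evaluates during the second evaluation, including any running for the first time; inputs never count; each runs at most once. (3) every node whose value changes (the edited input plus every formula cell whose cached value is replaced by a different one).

New value of B8: 0.
Formula cells that run: A8, A10, B8, C11, D10, D12, G3 — 7 in total.
Values that change: A10, C11, D12, F1, G3.
Key observation: a condition flipped, so demand reaches new nodes — D10 runs for the first time.

First evaluation (everything demanded from the output):
  A10 = 0 - 0 = 0
  C11 = MAX(0, 0) = 0
  D12 = IF(C11=0: C11=0 -> then branch A10) = 0
  A8 = 0 - 0 = 0
  G3 = MIN(0, 0) = 0
  B8 = MIN(0, 0) = 0

Propagation after the edit:
  A10: runs — F1 0->-8; result 8.
  C11: runs — A10 0->8; result 8.
  D10: demanded for the first time — runs, produces 8.
  D12: runs — C11 0->8; A10 0->8; result 8.
  A8: runs — A10 0->8; D12 0->8; result 0 (same value as before).
  G3: runs — A10 0->8; D12 0->8; result 8.
  B8: runs — G3 0->8; result 0 (same value as before).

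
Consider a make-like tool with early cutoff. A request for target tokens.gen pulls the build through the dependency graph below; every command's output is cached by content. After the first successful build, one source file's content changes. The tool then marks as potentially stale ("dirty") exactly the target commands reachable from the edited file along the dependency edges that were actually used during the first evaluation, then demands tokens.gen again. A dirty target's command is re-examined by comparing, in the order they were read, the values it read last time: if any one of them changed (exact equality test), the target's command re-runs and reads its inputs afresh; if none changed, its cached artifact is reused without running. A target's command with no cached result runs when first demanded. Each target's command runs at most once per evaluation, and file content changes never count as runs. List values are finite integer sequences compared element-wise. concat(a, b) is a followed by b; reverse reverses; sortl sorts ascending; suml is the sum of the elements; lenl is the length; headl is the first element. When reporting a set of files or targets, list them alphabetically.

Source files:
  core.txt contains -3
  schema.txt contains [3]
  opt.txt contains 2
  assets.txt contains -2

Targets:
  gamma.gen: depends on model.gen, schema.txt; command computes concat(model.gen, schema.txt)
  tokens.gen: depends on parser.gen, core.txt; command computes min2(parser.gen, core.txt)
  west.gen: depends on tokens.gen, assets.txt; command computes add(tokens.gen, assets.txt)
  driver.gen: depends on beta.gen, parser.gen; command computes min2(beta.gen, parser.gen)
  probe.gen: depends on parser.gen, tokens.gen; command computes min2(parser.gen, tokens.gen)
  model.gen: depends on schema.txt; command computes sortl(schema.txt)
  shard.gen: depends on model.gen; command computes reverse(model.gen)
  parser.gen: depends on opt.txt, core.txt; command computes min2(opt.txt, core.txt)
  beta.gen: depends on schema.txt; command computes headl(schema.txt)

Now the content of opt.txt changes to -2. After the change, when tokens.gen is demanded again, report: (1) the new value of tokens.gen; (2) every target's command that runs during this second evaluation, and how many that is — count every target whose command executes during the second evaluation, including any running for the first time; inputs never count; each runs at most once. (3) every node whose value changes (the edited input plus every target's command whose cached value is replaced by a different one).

First demand of the output computes:
  parser.gen = min2(2, -3) = -3
  tokens.gen = min2(-3, -3) = -3

After the edit, cleaning proceeds:
  parser.gen: a read changed (opt.txt 2->-2) — executes, giving -3 — identical to its old value.
  tokens.gen: dirty, but its reads are unchanged (parser.gen unchanged, core.txt unchanged); cached -3 stands.

Note the absorption at parser.gen: it re-runs yet its value is the same, leaving the output's value untouched.

Demanding tokens.gen again yields -3.
1 target commands run: parser.gen.
The nodes whose values change: opt.txt.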